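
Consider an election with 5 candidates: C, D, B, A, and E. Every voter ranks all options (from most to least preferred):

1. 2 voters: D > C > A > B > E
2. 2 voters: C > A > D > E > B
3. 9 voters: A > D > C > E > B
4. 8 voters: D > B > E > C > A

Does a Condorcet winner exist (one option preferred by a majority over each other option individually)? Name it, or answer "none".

none

Checking pairwise contests:
D beats C 19–2.
A beats D 11–10.
C beats B 13–8.
C beats A 12–9.
C beats E 13–8.
Every option loses at least one head-to-head, so there is no Condorcet winner.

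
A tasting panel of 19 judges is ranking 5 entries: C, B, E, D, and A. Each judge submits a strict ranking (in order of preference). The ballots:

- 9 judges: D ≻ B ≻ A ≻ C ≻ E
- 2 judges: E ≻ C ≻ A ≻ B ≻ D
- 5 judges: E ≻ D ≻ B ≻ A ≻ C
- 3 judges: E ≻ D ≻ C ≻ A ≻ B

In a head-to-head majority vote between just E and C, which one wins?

E

Voters preferring E to C: 10; preferring C to E: 9.
E wins the head-to-head.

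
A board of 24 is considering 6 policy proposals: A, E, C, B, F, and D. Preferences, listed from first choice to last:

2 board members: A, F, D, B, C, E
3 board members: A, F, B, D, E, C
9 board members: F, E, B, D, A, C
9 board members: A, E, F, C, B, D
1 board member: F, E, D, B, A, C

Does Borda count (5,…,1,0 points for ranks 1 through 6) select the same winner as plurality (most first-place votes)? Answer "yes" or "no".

no

Borda — scores: A 80, E 79, C 20, B 51, F 97, D 33. Winner: F.
Plurality — first-place votes: A 14, E 0, C 0, B 0, F 10, D 0. Winner: A.
The two methods disagree.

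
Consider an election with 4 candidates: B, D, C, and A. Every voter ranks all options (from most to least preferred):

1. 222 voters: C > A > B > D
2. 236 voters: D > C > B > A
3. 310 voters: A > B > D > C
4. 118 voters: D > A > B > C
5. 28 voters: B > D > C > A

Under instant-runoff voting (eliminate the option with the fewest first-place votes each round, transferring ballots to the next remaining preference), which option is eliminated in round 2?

Round 1: B 28, D 354, C 222, A 310. Eliminate B.
Round 2: D 382, C 222, A 310. Eliminate C.

C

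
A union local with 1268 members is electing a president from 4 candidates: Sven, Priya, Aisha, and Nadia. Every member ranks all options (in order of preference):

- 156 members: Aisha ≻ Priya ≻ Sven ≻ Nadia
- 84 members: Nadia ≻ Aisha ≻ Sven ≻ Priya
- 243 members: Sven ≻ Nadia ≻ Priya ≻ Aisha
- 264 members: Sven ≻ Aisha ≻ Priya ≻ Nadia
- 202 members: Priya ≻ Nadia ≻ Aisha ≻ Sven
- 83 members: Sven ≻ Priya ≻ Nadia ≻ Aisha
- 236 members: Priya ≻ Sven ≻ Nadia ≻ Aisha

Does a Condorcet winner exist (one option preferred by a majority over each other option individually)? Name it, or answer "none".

Sven vs Priya: 674–594 for Sven.
Sven vs Aisha: 826–442 for Sven.
Sven vs Nadia: 982–286 for Sven.
Sven beats every other option head-to-head.

Sven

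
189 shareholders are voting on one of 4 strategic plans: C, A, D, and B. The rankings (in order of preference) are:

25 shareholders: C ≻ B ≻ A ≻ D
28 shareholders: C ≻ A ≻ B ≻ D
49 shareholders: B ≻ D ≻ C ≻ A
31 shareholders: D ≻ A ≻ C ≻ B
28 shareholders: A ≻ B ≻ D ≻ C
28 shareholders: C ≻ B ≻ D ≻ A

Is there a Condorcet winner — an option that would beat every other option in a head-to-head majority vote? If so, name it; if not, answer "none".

none

Checking pairwise contests:
D beats C 108–81.
C beats A 130–59.
B beats D 158–31.
C beats B 112–77.
Every option loses at least one head-to-head, so there is no Condorcet winner.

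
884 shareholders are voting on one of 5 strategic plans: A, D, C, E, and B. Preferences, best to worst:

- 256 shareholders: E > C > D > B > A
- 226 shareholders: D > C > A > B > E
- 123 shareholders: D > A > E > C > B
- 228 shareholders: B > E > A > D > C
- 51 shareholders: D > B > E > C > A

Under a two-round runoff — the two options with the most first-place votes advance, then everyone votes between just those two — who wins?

Round 1 first-place votes: A 0, D 400, C 0, E 256, B 228.
D and E advance.
Runoff: D is preferred to E by 400 voters; E by 484.
E wins the runoff.

E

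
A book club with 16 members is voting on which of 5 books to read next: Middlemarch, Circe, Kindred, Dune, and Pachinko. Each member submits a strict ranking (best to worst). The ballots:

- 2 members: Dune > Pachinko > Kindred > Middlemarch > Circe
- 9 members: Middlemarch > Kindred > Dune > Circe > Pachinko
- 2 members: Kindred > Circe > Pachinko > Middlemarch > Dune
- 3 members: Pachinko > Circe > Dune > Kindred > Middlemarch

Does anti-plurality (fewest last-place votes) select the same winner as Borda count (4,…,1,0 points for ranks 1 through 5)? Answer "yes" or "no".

Anti-plurality — last-place votes: Middlemarch 3, Circe 2, Kindred 0, Dune 2, Pachinko 9. Winner: Kindred.
Borda — scores: Middlemarch 40, Circe 24, Kindred 42, Dune 32, Pachinko 22. Winner: Kindred.
The two methods agree.

yes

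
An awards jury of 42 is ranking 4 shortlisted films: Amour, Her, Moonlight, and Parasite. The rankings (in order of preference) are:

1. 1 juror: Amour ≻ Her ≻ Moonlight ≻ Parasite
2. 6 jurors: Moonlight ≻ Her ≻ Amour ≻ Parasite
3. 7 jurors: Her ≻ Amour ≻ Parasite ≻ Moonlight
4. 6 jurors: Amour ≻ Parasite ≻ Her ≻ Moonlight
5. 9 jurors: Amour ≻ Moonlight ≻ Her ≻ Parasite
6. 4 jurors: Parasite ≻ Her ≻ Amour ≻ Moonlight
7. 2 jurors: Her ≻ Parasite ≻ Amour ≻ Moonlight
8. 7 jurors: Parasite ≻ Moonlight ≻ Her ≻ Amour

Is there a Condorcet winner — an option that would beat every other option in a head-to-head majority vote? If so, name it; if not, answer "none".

Checking pairwise contests:
Her beats Amour 26–16.
Moonlight beats Her 22–20.
Amour beats Moonlight 29–13.
Amour beats Parasite 29–13.
Every option loses at least one head-to-head, so there is no Condorcet winner.

none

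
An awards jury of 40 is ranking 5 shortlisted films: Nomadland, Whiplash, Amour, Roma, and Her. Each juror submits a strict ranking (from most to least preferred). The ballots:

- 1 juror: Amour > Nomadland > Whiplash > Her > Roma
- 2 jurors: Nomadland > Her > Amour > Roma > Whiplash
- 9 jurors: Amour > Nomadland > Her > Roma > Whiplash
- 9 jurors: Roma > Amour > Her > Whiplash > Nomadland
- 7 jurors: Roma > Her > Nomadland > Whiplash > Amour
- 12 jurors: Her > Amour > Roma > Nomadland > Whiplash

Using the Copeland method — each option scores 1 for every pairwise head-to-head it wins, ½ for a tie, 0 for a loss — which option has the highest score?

Her

Nomadland: beats Whiplash; loses to Amour, Roma, and Her → score 1.
Whiplash: loses to Nomadland, Amour, Roma, and Her → score 0.
Amour: beats Nomadland, Whiplash, and Roma; loses to Her → score 3.
Roma: beats Nomadland and Whiplash; loses to Amour and Her → score 2.
Her: beats Nomadland, Whiplash, Amour, and Roma → score 4.
Her has the best pairwise record.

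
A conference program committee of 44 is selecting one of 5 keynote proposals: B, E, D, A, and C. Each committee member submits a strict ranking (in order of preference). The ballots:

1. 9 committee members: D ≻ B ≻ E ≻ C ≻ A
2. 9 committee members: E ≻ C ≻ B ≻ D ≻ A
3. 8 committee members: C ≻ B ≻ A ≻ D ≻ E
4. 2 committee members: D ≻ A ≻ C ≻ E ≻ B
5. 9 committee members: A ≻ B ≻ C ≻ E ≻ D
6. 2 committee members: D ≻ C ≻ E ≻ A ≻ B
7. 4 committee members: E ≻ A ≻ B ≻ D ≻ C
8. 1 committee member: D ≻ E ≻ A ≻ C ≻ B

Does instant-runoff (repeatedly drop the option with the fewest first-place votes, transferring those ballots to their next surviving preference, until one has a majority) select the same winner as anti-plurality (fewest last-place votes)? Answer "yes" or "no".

no

Instant-runoff — R1 B 0, E 13, D 14, A 9, C 8 (B out); R2 E 13, D 14, A 9, C 8 (C out); R3 E 13, D 14, A 17 (E out); R4 D 23, A 21 (D winner). Winner: D.
Anti-plurality — last-place votes: B 5, E 8, D 9, A 18, C 4. Winner: C.
The two methods disagree.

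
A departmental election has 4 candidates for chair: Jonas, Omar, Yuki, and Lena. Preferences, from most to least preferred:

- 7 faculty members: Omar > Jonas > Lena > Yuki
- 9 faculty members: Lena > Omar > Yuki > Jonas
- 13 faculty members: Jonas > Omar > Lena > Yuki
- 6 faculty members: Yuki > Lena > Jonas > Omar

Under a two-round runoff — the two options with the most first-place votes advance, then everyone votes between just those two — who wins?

Round 1 first-place votes: Jonas 13, Omar 7, Yuki 6, Lena 9.
Jonas and Lena advance.
Runoff: Jonas is preferred to Lena by 20 voters; Lena by 15.
Jonas wins the runoff.

Jonas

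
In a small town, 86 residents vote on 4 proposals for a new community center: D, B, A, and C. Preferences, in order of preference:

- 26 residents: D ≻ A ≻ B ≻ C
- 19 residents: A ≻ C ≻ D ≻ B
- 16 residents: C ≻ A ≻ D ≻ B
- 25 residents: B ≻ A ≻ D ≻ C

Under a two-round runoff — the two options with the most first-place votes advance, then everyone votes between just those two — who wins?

D

Round 1 first-place votes: D 26, B 25, A 19, C 16.
D and B advance.
Runoff: D is preferred to B by 61 voters; B by 25.
D wins the runoff.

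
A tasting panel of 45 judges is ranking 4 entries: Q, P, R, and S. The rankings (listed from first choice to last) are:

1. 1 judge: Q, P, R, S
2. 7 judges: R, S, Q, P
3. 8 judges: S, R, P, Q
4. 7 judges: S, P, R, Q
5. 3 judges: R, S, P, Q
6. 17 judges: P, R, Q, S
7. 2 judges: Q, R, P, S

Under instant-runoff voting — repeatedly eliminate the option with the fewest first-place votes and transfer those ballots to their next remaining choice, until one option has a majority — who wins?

S

Round 1: Q 3, P 17, R 10, S 15. Eliminate Q.
Round 2: P 18, R 12, S 15. Eliminate R.
Round 3: P 20, S 25. S has a majority.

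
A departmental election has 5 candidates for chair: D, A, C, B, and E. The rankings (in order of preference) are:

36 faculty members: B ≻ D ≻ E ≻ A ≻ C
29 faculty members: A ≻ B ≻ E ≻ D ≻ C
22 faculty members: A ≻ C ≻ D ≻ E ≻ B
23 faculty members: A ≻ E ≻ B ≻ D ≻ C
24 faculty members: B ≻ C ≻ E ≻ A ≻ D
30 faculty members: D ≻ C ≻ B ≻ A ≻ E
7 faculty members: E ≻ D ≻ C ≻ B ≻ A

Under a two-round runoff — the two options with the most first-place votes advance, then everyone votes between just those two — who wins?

B

Round 1 first-place votes: D 30, A 74, C 0, B 60, E 7.
A and B advance.
Runoff: A is preferred to B by 74 voters; B by 97.
B wins the runoff.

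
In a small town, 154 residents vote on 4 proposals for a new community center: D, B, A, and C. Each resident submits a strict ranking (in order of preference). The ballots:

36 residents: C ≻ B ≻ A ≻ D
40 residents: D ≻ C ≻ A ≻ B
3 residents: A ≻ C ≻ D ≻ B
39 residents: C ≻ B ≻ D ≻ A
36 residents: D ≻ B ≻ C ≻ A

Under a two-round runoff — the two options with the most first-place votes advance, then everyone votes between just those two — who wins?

Round 1 first-place votes: D 76, B 0, A 3, C 75.
D and C advance.
Runoff: D is preferred to C by 76 voters; C by 78.
C wins the runoff.

C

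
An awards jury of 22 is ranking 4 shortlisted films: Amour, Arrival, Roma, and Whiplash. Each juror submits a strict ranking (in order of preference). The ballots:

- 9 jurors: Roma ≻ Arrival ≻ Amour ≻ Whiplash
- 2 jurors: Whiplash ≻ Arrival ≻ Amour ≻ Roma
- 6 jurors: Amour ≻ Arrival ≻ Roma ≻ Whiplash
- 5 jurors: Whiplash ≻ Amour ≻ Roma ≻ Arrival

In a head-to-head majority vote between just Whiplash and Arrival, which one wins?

Arrival

Voters preferring Whiplash to Arrival: 7; preferring Arrival to Whiplash: 15.
Arrival wins the head-to-head.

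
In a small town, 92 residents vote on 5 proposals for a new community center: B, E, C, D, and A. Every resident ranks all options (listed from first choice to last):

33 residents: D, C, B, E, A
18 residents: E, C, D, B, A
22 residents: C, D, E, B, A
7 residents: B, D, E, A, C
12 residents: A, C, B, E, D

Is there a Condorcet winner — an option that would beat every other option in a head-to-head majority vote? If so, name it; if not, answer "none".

C vs B: 85–7 for C.
C vs E: 67–25 for C.
C vs D: 52–40 for C.
C vs A: 73–19 for C.
C beats every other option head-to-head.

C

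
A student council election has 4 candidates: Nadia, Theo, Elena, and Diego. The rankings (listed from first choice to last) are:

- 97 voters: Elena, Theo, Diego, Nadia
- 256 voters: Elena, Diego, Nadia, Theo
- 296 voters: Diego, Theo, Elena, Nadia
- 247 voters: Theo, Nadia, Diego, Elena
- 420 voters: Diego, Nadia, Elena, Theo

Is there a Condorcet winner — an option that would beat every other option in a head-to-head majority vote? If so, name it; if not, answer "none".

Diego

Diego vs Nadia: 1069–247 for Diego.
Diego vs Theo: 972–344 for Diego.
Diego vs Elena: 963–353 for Diego.
Diego beats every other option head-to-head.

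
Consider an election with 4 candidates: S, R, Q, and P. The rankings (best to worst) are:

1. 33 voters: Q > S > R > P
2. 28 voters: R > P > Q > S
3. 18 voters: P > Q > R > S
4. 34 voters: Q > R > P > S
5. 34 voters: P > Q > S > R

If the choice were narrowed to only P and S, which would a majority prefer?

P

Voters preferring P to S: 114; preferring S to P: 33.
P wins the head-to-head.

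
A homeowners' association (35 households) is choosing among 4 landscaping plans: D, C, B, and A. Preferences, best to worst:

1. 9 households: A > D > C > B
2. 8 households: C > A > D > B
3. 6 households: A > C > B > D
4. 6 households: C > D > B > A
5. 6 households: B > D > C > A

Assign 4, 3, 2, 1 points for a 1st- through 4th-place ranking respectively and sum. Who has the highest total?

C

D: 9·3 + 8·2 + 6·1 + 6·3 + 6·3 = 85
C: 9·2 + 8·4 + 6·3 + 6·4 + 6·2 = 104
B: 9·1 + 8·1 + 6·2 + 6·2 + 6·4 = 65
A: 9·4 + 8·3 + 6·4 + 6·1 + 6·1 = 96
C has the highest Borda score (104).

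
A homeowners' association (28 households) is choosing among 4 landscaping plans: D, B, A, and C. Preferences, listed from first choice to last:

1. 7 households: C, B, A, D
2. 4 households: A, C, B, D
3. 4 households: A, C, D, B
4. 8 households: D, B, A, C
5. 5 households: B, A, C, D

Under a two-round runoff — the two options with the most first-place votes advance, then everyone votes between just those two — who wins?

A

Round 1 first-place votes: D 8, B 5, A 8, C 7.
D and A advance.
Runoff: D is preferred to A by 8 voters; A by 20.
A wins the runoff.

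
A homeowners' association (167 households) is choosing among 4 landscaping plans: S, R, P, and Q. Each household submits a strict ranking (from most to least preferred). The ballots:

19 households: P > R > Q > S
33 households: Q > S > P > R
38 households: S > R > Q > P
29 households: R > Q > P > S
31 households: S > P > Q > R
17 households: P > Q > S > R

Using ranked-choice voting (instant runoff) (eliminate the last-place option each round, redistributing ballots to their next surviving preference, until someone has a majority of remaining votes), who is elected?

Q

Round 1: S 69, R 29, P 36, Q 33. Eliminate R.
Round 2: S 69, P 36, Q 62. Eliminate P.
Round 3: S 69, Q 98. Q has a majority.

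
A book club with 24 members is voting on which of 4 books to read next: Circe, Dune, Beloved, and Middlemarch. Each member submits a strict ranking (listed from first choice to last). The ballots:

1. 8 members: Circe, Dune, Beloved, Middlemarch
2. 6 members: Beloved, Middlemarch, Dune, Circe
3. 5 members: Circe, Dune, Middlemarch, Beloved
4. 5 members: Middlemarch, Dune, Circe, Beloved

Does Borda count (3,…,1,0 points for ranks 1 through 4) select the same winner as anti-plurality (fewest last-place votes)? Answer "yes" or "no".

no

Borda — scores: Circe 44, Dune 42, Beloved 26, Middlemarch 32. Winner: Circe.
Anti-plurality — last-place votes: Circe 6, Dune 0, Beloved 10, Middlemarch 8. Winner: Dune.
The two methods disagree.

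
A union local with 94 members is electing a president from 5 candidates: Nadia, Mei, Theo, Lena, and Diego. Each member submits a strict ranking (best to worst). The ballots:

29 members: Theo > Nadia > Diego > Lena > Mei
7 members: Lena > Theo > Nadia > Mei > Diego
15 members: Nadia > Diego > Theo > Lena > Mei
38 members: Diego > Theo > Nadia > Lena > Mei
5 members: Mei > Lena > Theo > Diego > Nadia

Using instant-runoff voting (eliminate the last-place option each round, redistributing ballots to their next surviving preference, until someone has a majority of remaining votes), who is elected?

Diego

Round 1: Nadia 15, Mei 5, Theo 29, Lena 7, Diego 38. Eliminate Mei.
Round 2: Nadia 15, Theo 29, Lena 12, Diego 38. Eliminate Lena.
Round 3: Nadia 15, Theo 41, Diego 38. Eliminate Nadia.
Round 4: Theo 41, Diego 53. Diego has a majority.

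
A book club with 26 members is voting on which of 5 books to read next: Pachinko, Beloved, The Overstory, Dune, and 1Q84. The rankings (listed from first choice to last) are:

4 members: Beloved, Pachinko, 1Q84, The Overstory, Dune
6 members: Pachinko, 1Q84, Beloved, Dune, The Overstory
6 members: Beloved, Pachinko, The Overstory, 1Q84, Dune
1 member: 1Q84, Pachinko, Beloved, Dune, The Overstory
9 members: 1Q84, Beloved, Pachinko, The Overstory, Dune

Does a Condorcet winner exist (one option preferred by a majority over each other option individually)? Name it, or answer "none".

none

Checking pairwise contests:
Beloved beats Pachinko 19–7.
1Q84 beats Beloved 16–10.
Pachinko beats The Overstory 26–0.
Pachinko beats Dune 26–0.
Pachinko beats 1Q84 16–10.
Every option loses at least one head-to-head, so there is no Condorcet winner.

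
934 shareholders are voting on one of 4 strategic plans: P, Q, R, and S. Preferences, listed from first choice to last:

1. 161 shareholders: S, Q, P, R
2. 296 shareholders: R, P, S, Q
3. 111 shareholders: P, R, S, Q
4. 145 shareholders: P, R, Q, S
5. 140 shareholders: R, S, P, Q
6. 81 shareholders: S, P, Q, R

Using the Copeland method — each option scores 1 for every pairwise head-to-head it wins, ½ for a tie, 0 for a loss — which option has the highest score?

P

P: beats Q, R, and S → score 3.
Q: loses to P, R, and S → score 0.
R: beats Q and S; loses to P → score 2.
S: beats Q; loses to P and R → score 1.
P has the best pairwise record.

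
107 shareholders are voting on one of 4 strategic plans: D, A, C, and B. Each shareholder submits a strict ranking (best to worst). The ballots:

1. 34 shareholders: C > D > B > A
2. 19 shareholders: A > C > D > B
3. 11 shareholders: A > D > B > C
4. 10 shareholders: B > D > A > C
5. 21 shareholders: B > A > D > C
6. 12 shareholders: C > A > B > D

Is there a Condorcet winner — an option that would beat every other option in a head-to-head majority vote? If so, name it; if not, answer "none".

none

Checking pairwise contests:
A beats D 63–44.
B beats A 65–42.
A beats C 61–46.
D beats B 64–43.
Every option loses at least one head-to-head, so there is no Condorcet winner.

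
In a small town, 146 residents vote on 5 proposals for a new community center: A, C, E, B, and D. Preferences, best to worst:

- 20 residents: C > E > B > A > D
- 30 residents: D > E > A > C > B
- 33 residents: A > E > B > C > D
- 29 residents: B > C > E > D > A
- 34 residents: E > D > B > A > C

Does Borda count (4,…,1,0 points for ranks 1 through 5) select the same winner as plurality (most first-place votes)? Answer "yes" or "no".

Borda — scores: A 246, C 230, E 443, B 290, D 251. Winner: E.
Plurality — first-place votes: A 33, C 20, E 34, B 29, D 30. Winner: E.
The two methods agree.

yes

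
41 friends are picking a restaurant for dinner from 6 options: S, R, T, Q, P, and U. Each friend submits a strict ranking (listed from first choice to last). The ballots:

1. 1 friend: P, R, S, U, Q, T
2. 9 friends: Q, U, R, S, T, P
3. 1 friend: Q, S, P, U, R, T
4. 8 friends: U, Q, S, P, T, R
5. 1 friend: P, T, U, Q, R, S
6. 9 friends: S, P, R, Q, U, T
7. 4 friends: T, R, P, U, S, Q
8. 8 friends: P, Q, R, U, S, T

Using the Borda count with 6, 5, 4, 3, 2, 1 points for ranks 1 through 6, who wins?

Q

S: 1·4 + 9·3 + 1·5 + 8·4 + 1·1 + 9·6 + 4·2 + 8·2 = 147
R: 1·5 + 9·4 + 1·2 + 8·1 + 1·2 + 9·4 + 4·5 + 8·4 = 141
T: 1·1 + 9·2 + 1·1 + 8·2 + 1·5 + 9·1 + 4·6 + 8·1 = 82
Q: 1·2 + 9·6 + 1·6 + 8·5 + 1·3 + 9·3 + 4·1 + 8·5 = 176
P: 1·6 + 9·1 + 1·4 + 8·3 + 1·6 + 9·5 + 4·4 + 8·6 = 158
U: 1·3 + 9·5 + 1·3 + 8·6 + 1·4 + 9·2 + 4·3 + 8·3 = 157
Q has the highest Borda score (176).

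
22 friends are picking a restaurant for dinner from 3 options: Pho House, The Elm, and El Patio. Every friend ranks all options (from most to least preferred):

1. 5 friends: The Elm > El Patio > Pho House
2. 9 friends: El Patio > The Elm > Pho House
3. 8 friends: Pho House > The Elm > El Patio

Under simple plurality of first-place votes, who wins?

El Patio

First-place votes: Pho House 8, The Elm 5, El Patio 9.
El Patio has the most first-place votes.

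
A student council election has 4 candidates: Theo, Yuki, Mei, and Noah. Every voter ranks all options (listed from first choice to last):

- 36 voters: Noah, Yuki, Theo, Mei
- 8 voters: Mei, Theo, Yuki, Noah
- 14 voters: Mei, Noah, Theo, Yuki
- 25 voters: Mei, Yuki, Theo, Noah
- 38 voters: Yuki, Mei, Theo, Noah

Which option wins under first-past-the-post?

First-place votes: Theo 0, Yuki 38, Mei 47, Noah 36.
Mei has the most first-place votes.

Mei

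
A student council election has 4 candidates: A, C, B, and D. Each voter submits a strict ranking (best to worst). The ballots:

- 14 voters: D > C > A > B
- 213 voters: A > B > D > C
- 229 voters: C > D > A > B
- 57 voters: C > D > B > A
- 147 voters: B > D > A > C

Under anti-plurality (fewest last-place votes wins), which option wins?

Last-place votes: A 57, C 360, B 243, D 0.
D is ranked last by the fewest voters, so D wins.

D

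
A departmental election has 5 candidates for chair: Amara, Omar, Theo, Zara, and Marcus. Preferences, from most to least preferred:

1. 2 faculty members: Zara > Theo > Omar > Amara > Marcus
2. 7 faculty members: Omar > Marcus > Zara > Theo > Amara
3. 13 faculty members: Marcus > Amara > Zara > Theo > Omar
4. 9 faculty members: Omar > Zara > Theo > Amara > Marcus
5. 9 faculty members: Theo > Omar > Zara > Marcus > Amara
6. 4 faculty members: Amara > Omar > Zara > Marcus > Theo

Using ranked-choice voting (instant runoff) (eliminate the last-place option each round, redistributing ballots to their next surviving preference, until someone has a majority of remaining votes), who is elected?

Round 1: Amara 4, Omar 16, Theo 9, Zara 2, Marcus 13. Eliminate Zara.
Round 2: Amara 4, Omar 16, Theo 11, Marcus 13. Eliminate Amara.
Round 3: Omar 20, Theo 11, Marcus 13. Eliminate Theo.
Round 4: Omar 31, Marcus 13. Omar has a majority.

Omar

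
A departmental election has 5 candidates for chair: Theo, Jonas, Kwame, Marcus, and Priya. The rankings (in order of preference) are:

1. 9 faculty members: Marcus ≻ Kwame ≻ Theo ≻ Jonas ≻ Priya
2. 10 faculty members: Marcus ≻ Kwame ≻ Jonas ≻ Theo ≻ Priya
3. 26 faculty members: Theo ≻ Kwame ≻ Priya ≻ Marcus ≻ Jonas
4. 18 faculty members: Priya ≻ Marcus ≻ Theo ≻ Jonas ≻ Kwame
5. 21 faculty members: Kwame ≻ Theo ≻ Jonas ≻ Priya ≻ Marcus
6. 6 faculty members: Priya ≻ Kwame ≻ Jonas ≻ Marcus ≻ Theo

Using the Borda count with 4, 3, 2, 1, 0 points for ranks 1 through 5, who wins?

Theo: 9·2 + 10·1 + 26·4 + 18·2 + 21·3 + 6·0 = 231
Jonas: 9·1 + 10·2 + 26·0 + 18·1 + 21·2 + 6·2 = 101
Kwame: 9·3 + 10·3 + 26·3 + 18·0 + 21·4 + 6·3 = 237
Marcus: 9·4 + 10·4 + 26·1 + 18·3 + 21·0 + 6·1 = 162
Priya: 9·0 + 10·0 + 26·2 + 18·4 + 21·1 + 6·4 = 169
Kwame has the highest Borda score (237).

Kwame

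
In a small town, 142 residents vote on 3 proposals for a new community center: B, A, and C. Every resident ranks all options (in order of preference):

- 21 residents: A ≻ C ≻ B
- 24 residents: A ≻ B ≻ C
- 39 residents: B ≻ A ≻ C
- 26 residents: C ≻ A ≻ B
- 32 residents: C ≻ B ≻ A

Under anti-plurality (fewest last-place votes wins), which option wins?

A

Last-place votes: B 47, A 32, C 63.
A is ranked last by the fewest voters, so A wins.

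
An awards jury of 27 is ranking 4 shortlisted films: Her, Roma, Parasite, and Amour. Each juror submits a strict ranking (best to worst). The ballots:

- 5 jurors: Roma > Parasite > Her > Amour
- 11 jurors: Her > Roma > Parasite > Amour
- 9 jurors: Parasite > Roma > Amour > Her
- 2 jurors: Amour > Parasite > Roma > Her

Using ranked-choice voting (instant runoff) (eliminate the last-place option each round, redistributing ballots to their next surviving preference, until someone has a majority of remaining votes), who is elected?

Round 1: Her 11, Roma 5, Parasite 9, Amour 2. Eliminate Amour.
Round 2: Her 11, Roma 5, Parasite 11. Eliminate Roma.
Round 3: Her 11, Parasite 16. Parasite has a majority.

Parasite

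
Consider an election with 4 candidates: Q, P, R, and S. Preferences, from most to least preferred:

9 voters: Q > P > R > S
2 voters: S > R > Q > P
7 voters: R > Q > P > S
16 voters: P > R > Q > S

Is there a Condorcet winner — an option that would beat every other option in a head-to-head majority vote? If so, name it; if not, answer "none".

Checking pairwise contests:
R beats Q 25–9.
Q beats P 18–16.
P beats R 25–9.
Q beats S 32–2.
Every option loses at least one head-to-head, so there is no Condorcet winner.

none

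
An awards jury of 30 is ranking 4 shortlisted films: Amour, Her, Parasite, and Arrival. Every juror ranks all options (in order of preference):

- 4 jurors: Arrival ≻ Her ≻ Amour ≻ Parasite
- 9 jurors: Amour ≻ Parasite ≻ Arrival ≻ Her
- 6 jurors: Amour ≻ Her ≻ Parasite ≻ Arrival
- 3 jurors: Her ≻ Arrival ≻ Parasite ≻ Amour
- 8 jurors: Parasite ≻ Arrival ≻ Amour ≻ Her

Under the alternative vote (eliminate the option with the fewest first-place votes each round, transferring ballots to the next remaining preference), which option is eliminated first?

Round 1: Amour 15, Her 3, Parasite 8, Arrival 4. Eliminate Her.

Her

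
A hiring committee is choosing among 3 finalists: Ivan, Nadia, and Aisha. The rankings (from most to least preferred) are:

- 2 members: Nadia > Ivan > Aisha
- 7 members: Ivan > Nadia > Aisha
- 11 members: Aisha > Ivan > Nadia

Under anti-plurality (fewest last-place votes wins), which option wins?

Ivan

Last-place votes: Ivan 0, Nadia 11, Aisha 9.
Ivan is ranked last by the fewest voters, so Ivan wins.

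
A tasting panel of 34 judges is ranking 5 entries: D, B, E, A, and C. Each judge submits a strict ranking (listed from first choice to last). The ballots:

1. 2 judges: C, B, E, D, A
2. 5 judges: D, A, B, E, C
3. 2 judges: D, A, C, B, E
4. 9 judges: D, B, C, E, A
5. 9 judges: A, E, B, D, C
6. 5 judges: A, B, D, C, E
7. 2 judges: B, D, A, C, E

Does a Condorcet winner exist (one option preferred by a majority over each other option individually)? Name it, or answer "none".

Checking pairwise contests:
B beats D 18–16.
A beats B 21–13.
D beats E 23–11.
D beats A 20–14.
D beats C 32–2.
Every option loses at least one head-to-head, so there is no Condorcet winner.

none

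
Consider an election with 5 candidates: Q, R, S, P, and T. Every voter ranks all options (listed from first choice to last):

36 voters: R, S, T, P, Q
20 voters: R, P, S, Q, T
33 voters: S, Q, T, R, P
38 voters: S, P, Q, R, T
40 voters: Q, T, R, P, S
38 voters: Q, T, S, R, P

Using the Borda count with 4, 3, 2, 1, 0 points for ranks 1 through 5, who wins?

Q: 36·0 + 20·1 + 33·3 + 38·2 + 40·4 + 38·4 = 507
R: 36·4 + 20·4 + 33·1 + 38·1 + 40·2 + 38·1 = 413
S: 36·3 + 20·2 + 33·4 + 38·4 + 40·0 + 38·2 = 508
P: 36·1 + 20·3 + 33·0 + 38·3 + 40·1 + 38·0 = 250
T: 36·2 + 20·0 + 33·2 + 38·0 + 40·3 + 38·3 = 372
S has the highest Borda score (508).

S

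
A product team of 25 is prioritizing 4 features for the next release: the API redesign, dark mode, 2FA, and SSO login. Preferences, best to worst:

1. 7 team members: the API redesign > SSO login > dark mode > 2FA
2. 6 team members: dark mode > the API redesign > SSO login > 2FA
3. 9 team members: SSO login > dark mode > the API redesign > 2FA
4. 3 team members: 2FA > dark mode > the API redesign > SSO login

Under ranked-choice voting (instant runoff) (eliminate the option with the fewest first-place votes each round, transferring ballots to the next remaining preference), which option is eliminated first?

2FA

Round 1: the API redesign 7, dark mode 6, 2FA 3, SSO login 9. Eliminate 2FA.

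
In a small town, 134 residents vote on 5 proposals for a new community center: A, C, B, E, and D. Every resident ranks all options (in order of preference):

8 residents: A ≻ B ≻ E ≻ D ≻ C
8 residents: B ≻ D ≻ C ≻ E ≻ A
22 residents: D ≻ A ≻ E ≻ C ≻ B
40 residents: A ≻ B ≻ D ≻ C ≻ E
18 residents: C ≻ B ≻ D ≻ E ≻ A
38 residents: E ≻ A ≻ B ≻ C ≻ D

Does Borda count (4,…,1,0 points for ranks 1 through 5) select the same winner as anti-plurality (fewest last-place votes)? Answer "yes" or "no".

no

Borda — scores: A 372, C 188, B 306, E 238, D 236. Winner: A.
Anti-plurality — last-place votes: A 26, C 8, B 22, E 40, D 38. Winner: C.
The two methods disagree.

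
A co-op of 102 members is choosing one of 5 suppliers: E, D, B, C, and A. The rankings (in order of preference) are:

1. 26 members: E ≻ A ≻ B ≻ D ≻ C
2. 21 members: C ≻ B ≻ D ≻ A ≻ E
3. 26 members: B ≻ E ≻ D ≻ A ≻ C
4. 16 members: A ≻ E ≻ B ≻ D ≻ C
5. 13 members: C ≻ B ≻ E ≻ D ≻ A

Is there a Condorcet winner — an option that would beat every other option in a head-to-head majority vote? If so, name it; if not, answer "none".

B vs E: 60–42 for B.
B vs D: 102–0 for B.
B vs C: 68–34 for B.
B vs A: 60–42 for B.
B beats every other option head-to-head.

B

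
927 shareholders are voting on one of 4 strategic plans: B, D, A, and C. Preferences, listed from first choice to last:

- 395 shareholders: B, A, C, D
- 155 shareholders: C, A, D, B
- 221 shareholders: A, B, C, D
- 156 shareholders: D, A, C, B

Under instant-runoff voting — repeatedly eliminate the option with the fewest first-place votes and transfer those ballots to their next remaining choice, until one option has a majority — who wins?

Round 1: B 395, D 156, A 221, C 155. Eliminate C.
Round 2: B 395, D 156, A 376. Eliminate D.
Round 3: B 395, A 532. A has a majority.

A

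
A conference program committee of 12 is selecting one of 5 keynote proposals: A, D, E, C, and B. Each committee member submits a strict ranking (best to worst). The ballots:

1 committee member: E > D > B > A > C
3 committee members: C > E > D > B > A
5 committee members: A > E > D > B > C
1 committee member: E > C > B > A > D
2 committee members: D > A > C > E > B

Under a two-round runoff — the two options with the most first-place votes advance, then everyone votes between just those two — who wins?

A

Round 1 first-place votes: A 5, D 2, E 2, C 3, B 0.
A and C advance.
Runoff: A is preferred to C by 8 voters; C by 4.
A wins the runoff.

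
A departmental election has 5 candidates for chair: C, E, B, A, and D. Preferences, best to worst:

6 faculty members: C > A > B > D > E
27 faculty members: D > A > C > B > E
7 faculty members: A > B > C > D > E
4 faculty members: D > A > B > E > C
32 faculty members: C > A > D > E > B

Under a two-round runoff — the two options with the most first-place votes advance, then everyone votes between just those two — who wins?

C

Round 1 first-place votes: C 38, E 0, B 0, A 7, D 31.
C and D advance.
Runoff: C is preferred to D by 45 voters; D by 31.
C wins the runoff.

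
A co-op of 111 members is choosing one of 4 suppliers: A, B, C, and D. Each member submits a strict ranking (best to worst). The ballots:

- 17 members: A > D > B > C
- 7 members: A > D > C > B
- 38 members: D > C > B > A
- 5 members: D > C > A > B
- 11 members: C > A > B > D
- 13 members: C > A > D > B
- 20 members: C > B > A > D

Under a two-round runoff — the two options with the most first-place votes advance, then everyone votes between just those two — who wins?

D

Round 1 first-place votes: A 24, B 0, C 44, D 43.
C and D advance.
Runoff: C is preferred to D by 44 voters; D by 67.
D wins the runoff.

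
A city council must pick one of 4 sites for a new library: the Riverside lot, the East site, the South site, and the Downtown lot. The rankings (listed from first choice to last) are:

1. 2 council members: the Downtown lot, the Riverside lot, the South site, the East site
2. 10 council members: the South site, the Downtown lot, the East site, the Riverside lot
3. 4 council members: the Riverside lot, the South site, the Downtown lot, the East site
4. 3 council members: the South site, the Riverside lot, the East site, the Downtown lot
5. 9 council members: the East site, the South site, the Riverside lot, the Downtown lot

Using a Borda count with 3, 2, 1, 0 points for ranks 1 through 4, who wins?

the South site

the Riverside lot: 2·2 + 10·0 + 4·3 + 3·2 + 9·1 = 31
the East site: 2·0 + 10·1 + 4·0 + 3·1 + 9·3 = 40
the South site: 2·1 + 10·3 + 4·2 + 3·3 + 9·2 = 67
the Downtown lot: 2·3 + 10·2 + 4·1 + 3·0 + 9·0 = 30
the South site has the highest Borda score (67).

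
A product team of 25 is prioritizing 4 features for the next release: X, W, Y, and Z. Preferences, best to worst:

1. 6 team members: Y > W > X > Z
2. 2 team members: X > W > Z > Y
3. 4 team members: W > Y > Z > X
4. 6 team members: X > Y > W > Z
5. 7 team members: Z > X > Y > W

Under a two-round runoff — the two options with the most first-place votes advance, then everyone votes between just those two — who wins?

X

Round 1 first-place votes: X 8, W 4, Y 6, Z 7.
X and Z advance.
Runoff: X is preferred to Z by 14 voters; Z by 11.
X wins the runoff.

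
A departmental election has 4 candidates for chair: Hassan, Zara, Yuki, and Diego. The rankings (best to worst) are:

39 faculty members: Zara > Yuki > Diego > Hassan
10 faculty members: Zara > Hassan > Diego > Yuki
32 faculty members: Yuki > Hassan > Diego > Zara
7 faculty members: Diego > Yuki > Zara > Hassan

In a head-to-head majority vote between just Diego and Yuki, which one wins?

Yuki

Voters preferring Diego to Yuki: 17; preferring Yuki to Diego: 71.
Yuki wins the head-to-head.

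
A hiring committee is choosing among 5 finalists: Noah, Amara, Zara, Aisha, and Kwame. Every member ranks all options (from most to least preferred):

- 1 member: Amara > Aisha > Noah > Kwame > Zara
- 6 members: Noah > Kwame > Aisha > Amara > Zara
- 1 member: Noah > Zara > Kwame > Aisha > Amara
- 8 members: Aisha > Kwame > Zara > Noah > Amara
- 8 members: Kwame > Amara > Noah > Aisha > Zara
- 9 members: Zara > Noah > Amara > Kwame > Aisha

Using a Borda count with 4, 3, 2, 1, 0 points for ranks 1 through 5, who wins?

Noah: 1·2 + 6·4 + 1·4 + 8·1 + 8·2 + 9·3 = 81
Amara: 1·4 + 6·1 + 1·0 + 8·0 + 8·3 + 9·2 = 52
Zara: 1·0 + 6·0 + 1·3 + 8·2 + 8·0 + 9·4 = 55
Aisha: 1·3 + 6·2 + 1·1 + 8·4 + 8·1 + 9·0 = 56
Kwame: 1·1 + 6·3 + 1·2 + 8·3 + 8·4 + 9·1 = 86
Kwame has the highest Borda score (86).

Kwame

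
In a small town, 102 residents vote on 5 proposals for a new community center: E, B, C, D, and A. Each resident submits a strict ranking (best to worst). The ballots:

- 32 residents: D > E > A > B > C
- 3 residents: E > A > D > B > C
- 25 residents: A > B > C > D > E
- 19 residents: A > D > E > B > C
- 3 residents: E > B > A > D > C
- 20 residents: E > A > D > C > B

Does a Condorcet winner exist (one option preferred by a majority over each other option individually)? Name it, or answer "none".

none

Checking pairwise contests:
D beats E 76–26.
E beats B 77–25.
E beats C 77–25.
A beats D 70–32.
E beats A 58–44.
Every option loses at least one head-to-head, so there is no Condorcet winner.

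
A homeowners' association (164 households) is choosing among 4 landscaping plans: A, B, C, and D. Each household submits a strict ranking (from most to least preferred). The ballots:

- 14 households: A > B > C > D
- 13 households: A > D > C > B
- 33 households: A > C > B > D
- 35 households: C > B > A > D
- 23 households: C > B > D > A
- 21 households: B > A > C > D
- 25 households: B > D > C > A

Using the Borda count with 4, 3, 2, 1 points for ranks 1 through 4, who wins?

A: 14·4 + 13·4 + 33·4 + 35·2 + 23·1 + 21·3 + 25·1 = 421
B: 14·3 + 13·1 + 33·2 + 35·3 + 23·3 + 21·4 + 25·4 = 479
C: 14·2 + 13·2 + 33·3 + 35·4 + 23·4 + 21·2 + 25·2 = 477
D: 14·1 + 13·3 + 33·1 + 35·1 + 23·2 + 21·1 + 25·3 = 263
B has the highest Borda score (479).

B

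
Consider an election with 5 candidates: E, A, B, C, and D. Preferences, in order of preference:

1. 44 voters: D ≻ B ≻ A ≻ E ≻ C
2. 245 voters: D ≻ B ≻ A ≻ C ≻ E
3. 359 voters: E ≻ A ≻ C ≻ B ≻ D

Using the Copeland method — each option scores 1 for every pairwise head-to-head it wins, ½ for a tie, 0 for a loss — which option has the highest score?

E

E: beats A, B, C, and D → score 4.
A: beats B, C, and D; loses to E → score 3.
B: beats D; loses to E, A, and C → score 1.
C: beats B and D; loses to E and A → score 2.
D: loses to E, A, B, and C → score 0.
E has the best pairwise record.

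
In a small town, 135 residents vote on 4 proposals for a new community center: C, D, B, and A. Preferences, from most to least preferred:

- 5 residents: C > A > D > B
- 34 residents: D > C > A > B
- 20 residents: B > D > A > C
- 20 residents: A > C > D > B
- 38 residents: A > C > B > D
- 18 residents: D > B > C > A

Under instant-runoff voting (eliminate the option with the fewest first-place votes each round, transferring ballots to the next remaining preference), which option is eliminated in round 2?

B

Round 1: C 5, D 52, B 20, A 58. Eliminate C.
Round 2: D 52, B 20, A 63. Eliminate B.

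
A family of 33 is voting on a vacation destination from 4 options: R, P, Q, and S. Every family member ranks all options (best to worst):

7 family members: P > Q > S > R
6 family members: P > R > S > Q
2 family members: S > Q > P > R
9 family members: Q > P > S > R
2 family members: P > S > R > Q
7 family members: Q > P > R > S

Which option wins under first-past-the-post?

First-place votes: R 0, P 15, Q 16, S 2.
Q has the most first-place votes.

Q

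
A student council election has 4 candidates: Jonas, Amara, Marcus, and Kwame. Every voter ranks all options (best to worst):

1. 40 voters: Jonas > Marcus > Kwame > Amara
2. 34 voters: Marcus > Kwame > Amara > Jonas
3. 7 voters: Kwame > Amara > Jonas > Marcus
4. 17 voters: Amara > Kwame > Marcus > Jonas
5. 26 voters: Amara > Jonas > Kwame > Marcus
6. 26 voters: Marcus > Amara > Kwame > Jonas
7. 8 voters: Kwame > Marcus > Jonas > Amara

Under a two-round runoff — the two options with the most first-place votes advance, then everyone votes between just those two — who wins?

Marcus

Round 1 first-place votes: Jonas 40, Amara 43, Marcus 60, Kwame 15.
Marcus and Amara advance.
Runoff: Marcus is preferred to Amara by 108 voters; Amara by 50.
Marcus wins the runoff.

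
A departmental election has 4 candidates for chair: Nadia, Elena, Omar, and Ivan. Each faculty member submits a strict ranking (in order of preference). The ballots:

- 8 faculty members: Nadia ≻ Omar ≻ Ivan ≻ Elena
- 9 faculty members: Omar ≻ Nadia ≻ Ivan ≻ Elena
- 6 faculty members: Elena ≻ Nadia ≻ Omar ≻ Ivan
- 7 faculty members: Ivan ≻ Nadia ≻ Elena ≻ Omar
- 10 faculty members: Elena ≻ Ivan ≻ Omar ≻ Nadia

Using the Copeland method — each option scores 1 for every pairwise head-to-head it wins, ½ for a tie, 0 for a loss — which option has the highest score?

Nadia: beats Elena, Omar, and Ivan → score 3.
Elena: beats Omar; loses to Nadia and Ivan → score 1.
Omar: beats Ivan; loses to Nadia and Elena → score 1.
Ivan: beats Elena; loses to Nadia and Omar → score 1.
Nadia has the best pairwise record.

Nadia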